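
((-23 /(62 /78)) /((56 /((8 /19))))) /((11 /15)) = -13455 /45353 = -0.30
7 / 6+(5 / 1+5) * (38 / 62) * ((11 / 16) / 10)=2363 / 1488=1.59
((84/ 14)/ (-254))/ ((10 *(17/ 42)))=-63/ 10795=-0.01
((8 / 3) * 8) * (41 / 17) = 2624 / 51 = 51.45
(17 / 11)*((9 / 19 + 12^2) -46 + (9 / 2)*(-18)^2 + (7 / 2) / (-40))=40217019 / 16720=2405.32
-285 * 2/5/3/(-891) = 38/891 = 0.04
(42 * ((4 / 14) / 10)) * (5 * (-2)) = -12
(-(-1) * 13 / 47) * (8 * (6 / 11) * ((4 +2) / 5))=3744 / 2585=1.45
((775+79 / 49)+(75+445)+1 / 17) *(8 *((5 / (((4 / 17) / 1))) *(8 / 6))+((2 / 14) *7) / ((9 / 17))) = 130695367 / 441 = 296361.38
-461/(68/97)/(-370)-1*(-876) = 22084877/25160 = 877.78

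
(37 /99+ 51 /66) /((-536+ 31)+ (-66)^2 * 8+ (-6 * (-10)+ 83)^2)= 0.00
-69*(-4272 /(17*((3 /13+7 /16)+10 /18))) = 551805696 /38947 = 14168.12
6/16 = 3/8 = 0.38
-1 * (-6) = 6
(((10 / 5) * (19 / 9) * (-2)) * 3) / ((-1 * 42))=38 / 63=0.60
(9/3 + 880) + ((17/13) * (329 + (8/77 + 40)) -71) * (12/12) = 1295969/1001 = 1294.67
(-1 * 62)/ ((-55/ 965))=11966/ 11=1087.82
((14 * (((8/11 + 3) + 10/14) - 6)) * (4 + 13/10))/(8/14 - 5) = 8904/341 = 26.11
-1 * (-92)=92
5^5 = 3125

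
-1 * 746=-746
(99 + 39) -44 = 94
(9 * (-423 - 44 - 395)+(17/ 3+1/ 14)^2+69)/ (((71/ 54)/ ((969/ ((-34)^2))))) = -2309408865/ 473144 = -4880.99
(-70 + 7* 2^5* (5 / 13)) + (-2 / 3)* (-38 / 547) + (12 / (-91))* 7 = 325906 / 21333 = 15.28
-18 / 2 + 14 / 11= -85 / 11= -7.73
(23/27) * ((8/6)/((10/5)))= 46/81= 0.57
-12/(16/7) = -21/4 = -5.25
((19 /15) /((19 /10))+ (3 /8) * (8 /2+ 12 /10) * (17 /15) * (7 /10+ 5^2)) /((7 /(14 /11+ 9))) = 19480183 /231000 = 84.33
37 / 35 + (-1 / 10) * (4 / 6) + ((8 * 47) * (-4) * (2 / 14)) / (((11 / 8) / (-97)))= 17507704 / 1155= 15158.19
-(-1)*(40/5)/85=8/85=0.09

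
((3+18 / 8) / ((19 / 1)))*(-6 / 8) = -63 / 304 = -0.21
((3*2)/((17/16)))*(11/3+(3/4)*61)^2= 703298/51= 13790.16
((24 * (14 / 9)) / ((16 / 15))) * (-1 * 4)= -140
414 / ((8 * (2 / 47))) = 9729 / 8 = 1216.12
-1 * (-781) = 781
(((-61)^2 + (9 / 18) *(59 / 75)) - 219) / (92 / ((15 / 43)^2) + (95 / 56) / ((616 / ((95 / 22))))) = 598051874112 / 129099033121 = 4.63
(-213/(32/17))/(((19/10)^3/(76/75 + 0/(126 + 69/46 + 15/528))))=-6035/361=-16.72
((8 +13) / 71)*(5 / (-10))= -21 / 142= -0.15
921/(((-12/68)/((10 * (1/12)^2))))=-26095/72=-362.43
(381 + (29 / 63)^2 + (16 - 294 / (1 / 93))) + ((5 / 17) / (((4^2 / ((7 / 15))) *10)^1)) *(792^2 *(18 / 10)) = -43817335102 / 1686825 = -25976.22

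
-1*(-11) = 11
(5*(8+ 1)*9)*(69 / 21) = 9315 / 7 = 1330.71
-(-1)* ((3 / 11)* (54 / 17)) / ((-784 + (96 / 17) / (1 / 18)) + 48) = -81 / 59312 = -0.00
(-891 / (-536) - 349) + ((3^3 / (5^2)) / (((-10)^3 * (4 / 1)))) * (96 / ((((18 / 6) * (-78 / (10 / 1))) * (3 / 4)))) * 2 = -1512642761 / 4355000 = -347.33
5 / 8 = 0.62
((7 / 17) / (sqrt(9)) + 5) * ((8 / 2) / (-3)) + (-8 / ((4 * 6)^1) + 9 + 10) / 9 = -2192 / 459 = -4.78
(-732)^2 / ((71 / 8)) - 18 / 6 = 4286379 / 71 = 60371.54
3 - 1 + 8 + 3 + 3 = 16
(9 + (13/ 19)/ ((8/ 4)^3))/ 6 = 1381/ 912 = 1.51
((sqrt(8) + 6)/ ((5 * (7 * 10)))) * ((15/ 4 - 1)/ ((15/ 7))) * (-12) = -33/ 125 - 11 * sqrt(2)/ 125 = -0.39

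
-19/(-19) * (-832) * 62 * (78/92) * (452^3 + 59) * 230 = -928891971096960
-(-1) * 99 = 99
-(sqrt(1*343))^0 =-1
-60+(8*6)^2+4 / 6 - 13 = 6695 / 3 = 2231.67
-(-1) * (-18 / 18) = -1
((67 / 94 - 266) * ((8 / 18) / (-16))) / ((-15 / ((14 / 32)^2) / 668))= -62.81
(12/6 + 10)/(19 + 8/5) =60/103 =0.58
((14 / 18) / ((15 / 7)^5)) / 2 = 117649 / 13668750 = 0.01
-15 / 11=-1.36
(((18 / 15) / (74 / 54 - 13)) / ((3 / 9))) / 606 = -81 / 158570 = -0.00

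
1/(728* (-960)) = -1/698880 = -0.00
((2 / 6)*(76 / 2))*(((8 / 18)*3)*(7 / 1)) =1064 / 9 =118.22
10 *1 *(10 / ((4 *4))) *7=175 / 4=43.75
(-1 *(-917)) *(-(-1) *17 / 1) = 15589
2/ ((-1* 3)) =-2/ 3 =-0.67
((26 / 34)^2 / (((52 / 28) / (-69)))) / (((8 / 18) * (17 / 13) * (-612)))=81627 / 1336336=0.06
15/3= 5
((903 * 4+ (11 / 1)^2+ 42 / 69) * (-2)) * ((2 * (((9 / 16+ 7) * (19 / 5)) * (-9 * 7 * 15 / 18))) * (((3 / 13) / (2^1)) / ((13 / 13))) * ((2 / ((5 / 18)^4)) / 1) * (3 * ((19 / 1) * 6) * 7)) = 390715225795177668 / 186875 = 2090783816964.16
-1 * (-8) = 8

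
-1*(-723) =723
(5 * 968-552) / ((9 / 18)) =8576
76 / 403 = 0.19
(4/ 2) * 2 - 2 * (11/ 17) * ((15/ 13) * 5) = -766/ 221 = -3.47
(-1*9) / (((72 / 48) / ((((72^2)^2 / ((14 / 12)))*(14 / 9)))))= -214990848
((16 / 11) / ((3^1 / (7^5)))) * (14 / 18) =1882384 / 297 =6337.99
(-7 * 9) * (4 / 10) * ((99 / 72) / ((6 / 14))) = -1617 / 20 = -80.85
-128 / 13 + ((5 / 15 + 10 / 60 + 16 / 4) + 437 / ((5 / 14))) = 158373 / 130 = 1218.25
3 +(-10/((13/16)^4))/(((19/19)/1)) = -569677/28561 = -19.95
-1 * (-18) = 18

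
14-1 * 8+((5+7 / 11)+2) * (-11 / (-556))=855 / 139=6.15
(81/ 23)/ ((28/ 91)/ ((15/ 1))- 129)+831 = 480695268/ 578473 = 830.97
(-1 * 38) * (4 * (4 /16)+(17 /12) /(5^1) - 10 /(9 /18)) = 21337 /30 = 711.23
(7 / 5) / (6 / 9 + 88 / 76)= 399 / 520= 0.77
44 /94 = 22 /47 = 0.47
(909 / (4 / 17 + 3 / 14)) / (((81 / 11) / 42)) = 3701852 / 321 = 11532.25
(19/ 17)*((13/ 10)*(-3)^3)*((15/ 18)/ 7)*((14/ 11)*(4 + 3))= -15561/ 374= -41.61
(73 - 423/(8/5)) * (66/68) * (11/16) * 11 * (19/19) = -1404.71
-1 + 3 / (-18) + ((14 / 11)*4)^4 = 58904489 / 87846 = 670.54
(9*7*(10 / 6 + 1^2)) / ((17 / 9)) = 1512 / 17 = 88.94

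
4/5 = 0.80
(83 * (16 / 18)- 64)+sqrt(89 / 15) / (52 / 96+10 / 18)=24 * sqrt(1335) / 395+88 / 9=12.00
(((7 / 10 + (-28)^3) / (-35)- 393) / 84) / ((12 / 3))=3903 / 5600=0.70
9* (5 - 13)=-72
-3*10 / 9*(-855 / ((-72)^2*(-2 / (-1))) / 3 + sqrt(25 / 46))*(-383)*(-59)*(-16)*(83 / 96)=-890886725 / 31104 + 46888775*sqrt(46) / 414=739510.33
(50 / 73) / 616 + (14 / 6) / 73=2231 / 67452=0.03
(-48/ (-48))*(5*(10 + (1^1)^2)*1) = 55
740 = 740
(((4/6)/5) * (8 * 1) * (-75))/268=-20/67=-0.30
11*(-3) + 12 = -21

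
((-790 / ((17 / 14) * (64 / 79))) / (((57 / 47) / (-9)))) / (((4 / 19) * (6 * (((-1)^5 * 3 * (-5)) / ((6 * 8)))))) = 15097.71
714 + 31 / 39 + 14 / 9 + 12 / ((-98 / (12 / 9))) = 4105901 / 5733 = 716.19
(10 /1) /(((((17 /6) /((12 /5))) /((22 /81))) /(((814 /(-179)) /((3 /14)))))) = -4011392 /82161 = -48.82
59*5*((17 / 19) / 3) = 5015 / 57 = 87.98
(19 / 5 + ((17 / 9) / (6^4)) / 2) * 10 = 38.01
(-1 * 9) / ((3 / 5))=-15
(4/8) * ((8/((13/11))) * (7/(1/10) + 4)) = 3256/13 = 250.46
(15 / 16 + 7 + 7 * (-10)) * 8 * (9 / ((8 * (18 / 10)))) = -4965 / 16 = -310.31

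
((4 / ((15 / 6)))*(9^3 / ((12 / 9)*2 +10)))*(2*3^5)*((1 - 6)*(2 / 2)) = -4251528 / 19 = -223764.63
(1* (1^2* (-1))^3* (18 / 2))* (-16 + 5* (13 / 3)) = -51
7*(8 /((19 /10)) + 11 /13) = 8743 /247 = 35.40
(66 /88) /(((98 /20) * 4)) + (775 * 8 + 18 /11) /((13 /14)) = 374382529 /56056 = 6678.72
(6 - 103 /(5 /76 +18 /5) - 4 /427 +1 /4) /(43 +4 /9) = -0.50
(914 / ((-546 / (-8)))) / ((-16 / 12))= -10.04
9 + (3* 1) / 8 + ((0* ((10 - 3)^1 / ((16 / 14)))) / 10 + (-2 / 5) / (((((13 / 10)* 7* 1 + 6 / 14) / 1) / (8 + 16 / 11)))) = 526979 / 58696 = 8.98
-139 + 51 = -88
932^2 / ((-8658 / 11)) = -4777432 / 4329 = -1103.59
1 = 1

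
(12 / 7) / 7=12 / 49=0.24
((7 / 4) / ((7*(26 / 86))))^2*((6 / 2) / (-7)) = -5547 / 18928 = -0.29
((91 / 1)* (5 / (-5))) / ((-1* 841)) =91 / 841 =0.11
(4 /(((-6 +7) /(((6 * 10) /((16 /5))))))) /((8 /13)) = 975 /8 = 121.88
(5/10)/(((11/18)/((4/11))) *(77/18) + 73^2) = 0.00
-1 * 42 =-42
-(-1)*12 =12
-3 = -3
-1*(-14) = 14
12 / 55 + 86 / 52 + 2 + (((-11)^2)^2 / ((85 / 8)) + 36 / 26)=33626397 / 24310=1383.23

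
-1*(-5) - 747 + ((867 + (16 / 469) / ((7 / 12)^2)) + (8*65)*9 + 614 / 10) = 559185212 / 114905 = 4866.50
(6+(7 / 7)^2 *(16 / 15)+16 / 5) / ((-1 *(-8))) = 77 / 60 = 1.28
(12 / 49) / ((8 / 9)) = 27 / 98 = 0.28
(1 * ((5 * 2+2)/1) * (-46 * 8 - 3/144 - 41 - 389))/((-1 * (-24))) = -38305/96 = -399.01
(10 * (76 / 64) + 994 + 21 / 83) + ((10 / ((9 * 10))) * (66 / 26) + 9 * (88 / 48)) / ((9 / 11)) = 239272687 / 233064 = 1026.64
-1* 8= -8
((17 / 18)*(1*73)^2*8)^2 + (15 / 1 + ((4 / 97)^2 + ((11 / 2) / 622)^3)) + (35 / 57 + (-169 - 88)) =45192608751173205916858265 / 27876819908107584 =1621153664.59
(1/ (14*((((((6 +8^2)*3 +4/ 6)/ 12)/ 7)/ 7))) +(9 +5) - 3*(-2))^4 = 1659966706950721/ 9971220736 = 166475.78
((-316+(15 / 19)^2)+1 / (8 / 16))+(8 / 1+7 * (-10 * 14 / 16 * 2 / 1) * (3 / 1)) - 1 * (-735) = 44853 / 722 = 62.12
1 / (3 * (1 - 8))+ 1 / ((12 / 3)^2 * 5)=-59 / 1680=-0.04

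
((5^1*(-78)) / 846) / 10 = -13 / 282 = -0.05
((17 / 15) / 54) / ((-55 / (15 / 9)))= -17 / 26730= -0.00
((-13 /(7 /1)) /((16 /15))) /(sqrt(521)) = -195* sqrt(521) /58352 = -0.08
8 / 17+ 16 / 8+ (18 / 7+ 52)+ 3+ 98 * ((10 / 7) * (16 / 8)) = 40465 / 119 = 340.04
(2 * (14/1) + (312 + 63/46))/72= 15703/3312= 4.74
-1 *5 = -5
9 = 9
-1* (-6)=6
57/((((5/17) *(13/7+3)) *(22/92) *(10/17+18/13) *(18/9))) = 2028117/47960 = 42.29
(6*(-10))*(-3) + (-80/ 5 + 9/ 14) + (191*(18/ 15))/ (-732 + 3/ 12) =33669499/ 204890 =164.33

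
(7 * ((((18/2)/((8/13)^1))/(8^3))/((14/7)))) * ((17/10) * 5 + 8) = 27027/16384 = 1.65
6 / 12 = 1 / 2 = 0.50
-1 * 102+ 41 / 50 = -5059 / 50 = -101.18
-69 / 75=-23 / 25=-0.92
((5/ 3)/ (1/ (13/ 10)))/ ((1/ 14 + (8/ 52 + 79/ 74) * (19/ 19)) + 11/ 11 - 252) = -43771/ 5044584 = -0.01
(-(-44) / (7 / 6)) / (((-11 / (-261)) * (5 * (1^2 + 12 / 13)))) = 81432 / 875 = 93.07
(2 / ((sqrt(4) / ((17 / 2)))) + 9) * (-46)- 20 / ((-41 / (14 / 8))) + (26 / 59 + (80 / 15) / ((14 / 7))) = -5813140 / 7257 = -801.04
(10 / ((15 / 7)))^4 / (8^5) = 2401 / 165888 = 0.01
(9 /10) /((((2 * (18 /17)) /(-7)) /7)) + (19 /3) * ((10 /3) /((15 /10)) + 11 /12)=-1021 /1080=-0.95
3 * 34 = 102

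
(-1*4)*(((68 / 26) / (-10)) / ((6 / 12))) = 136 / 65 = 2.09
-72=-72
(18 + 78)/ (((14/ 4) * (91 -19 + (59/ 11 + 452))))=704/ 13587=0.05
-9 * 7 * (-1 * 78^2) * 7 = 2683044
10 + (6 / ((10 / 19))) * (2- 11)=-463 / 5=-92.60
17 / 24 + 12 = 305 / 24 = 12.71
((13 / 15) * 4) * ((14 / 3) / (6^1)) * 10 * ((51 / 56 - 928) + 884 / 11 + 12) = -2228161 / 99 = -22506.68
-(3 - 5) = 2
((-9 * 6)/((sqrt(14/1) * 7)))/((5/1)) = -27 * sqrt(14)/245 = -0.41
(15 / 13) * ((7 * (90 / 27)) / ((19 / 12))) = 17.00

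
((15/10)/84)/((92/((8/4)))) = 1/2576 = 0.00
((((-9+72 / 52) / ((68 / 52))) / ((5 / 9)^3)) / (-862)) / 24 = 24057 / 14654000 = 0.00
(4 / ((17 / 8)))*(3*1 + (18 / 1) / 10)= 9.04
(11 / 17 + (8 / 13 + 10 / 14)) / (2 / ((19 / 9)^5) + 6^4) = 3785955371 / 2482271647947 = 0.00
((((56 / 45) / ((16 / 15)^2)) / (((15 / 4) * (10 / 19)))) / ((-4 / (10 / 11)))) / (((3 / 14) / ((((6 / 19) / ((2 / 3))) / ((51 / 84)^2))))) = -2401 / 3179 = -0.76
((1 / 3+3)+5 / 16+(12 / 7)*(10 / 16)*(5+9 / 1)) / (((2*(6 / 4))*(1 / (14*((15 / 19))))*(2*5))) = 6265 / 912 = 6.87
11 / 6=1.83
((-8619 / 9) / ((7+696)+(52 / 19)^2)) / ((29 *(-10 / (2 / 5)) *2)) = 1037153 / 1115718450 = 0.00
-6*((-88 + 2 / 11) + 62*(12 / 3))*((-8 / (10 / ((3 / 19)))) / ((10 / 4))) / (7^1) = 6.94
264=264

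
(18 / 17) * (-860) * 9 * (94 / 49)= -13096080 / 833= -15721.58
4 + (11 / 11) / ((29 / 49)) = 5.69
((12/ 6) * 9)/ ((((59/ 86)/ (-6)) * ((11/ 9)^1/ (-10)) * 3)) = 429.34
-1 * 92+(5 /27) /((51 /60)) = -42128 /459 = -91.78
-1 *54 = -54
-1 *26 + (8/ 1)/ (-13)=-346/ 13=-26.62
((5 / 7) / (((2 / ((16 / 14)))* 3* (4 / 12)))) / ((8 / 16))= 0.82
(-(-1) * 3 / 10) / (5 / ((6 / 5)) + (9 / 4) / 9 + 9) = 18 / 805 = 0.02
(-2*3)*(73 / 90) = -73 / 15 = -4.87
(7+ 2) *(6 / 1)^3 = 1944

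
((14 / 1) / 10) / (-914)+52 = 237633 / 4570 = 52.00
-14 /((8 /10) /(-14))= 245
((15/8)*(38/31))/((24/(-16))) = -95/62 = -1.53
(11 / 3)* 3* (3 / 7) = 33 / 7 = 4.71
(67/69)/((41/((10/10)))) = 67/2829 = 0.02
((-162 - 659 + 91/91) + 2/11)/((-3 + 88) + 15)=-4509/550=-8.20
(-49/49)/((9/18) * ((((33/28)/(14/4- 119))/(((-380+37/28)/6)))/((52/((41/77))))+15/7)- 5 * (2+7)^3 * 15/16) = 1188723536/4060817574831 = 0.00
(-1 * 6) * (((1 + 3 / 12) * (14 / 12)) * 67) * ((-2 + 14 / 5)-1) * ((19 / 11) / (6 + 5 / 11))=8911 / 284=31.38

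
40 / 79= 0.51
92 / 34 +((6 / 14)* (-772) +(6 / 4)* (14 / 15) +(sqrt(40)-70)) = -236067 / 595 +2* sqrt(10) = -390.43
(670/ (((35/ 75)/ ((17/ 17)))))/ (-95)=-2010/ 133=-15.11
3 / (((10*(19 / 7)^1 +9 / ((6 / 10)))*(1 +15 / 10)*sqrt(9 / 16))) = 56 / 1475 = 0.04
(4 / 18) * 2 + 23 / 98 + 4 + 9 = 12065 / 882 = 13.68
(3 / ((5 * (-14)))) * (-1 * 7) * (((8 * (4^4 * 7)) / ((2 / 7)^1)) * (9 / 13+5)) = 5569536 / 65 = 85685.17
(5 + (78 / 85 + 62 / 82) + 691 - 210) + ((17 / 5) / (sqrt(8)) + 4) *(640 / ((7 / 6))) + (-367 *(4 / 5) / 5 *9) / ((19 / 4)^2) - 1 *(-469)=3786.96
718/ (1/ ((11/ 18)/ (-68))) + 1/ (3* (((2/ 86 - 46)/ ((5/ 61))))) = -52920157/ 8200596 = -6.45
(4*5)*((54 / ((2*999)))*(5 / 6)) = 50 / 111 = 0.45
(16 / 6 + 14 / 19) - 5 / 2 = 103 / 114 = 0.90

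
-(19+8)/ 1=-27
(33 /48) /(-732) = -11 /11712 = -0.00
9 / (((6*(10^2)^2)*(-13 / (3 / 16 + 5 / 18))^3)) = -300763 / 43734712320000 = -0.00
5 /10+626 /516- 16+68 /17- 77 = -11260 /129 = -87.29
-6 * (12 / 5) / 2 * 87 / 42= -522 / 35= -14.91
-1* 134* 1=-134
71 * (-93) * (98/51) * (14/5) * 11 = -33217492/85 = -390794.02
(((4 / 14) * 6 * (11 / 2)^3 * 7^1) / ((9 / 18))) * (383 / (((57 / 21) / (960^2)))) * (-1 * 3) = -29597828198400 / 19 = -1557780431494.74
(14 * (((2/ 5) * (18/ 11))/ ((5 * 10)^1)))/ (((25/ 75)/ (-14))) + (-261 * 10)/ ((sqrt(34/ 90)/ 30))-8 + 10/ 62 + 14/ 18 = -234900 * sqrt(85)/ 17-5661686/ 383625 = -127407.17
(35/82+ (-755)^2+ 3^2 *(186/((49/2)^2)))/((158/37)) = 4152446920809/31107356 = 133487.62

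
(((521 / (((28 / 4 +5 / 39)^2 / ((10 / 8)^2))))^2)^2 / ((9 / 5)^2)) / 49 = 415.00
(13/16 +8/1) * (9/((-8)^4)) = 1269/65536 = 0.02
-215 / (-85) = 43 / 17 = 2.53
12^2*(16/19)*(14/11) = 32256/209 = 154.33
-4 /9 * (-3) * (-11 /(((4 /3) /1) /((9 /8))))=-12.38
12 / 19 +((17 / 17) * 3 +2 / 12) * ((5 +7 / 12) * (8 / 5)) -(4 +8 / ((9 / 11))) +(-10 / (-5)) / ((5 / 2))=13631 / 855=15.94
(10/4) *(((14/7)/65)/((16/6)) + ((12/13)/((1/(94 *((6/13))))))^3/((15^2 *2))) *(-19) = -1309053045129/193072360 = -6780.12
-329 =-329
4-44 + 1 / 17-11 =-866 / 17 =-50.94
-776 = -776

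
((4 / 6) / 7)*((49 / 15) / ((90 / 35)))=49 / 405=0.12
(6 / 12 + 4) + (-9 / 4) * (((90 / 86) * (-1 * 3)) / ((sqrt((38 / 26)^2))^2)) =484749 / 62092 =7.81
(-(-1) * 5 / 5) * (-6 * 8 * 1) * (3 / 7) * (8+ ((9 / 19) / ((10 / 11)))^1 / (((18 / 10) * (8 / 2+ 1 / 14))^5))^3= -10532.67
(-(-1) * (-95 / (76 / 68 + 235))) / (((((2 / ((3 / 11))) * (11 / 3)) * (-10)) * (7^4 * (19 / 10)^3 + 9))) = 0.00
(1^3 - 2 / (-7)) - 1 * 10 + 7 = -12 / 7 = -1.71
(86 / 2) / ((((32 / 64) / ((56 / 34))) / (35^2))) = 2949800 / 17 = 173517.65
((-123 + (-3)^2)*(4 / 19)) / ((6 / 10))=-40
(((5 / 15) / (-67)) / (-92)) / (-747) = -1 / 13813524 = -0.00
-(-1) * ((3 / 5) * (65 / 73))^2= 1521 / 5329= 0.29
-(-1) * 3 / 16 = 3 / 16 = 0.19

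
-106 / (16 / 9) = -477 / 8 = -59.62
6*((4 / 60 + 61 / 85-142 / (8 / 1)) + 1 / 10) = -17203 / 170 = -101.19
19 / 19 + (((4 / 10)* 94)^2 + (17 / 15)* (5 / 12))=1273709 / 900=1415.23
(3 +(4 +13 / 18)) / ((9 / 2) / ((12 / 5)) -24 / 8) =-556 / 81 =-6.86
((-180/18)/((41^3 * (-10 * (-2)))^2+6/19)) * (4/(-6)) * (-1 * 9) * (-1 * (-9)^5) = -33657930/18050396115803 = -0.00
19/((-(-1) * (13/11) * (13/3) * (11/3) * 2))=171/338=0.51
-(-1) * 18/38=9/19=0.47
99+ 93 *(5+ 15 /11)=690.82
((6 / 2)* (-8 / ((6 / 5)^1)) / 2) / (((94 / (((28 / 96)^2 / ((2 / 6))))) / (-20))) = 1225 / 2256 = 0.54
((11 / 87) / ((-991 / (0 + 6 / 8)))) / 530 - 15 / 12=-76158361 / 60926680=-1.25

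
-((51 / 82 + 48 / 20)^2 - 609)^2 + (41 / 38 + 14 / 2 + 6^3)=-193076589024828979 / 536894590000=-359617.31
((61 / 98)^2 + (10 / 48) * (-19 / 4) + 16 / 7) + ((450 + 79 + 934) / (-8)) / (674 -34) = 51551131 / 36879360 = 1.40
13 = 13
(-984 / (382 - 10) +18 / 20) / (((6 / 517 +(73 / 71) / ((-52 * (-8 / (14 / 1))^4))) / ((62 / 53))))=264356178944 / 22510485685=11.74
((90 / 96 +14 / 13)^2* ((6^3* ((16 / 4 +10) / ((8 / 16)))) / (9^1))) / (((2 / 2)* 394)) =3686781 / 532688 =6.92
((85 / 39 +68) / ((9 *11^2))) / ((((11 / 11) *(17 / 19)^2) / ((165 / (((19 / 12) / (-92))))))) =-5628560 / 7293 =-771.78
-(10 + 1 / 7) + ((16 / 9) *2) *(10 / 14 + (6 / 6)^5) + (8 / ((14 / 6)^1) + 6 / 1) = 113 / 21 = 5.38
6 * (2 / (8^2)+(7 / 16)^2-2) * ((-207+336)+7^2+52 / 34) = -1041495 / 544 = -1914.51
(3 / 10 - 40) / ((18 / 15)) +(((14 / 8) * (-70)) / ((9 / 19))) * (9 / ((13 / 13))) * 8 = -223837 / 12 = -18653.08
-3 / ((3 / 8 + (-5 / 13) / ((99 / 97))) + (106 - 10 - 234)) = 30888 / 1420867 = 0.02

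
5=5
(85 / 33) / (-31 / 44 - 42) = -340 / 5637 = -0.06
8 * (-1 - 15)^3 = -32768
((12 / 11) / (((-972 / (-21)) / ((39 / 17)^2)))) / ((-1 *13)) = -0.01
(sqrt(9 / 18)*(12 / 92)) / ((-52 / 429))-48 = -48-99*sqrt(2) / 184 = -48.76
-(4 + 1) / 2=-5 / 2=-2.50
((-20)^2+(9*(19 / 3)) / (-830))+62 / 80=266069 / 664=400.71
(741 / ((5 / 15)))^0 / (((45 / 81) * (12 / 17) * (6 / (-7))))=-119 / 40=-2.98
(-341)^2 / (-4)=-116281 / 4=-29070.25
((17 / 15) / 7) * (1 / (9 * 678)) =17 / 640710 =0.00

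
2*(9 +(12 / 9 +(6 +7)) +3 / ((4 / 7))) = 57.17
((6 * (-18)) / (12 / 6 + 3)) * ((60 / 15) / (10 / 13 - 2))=351 / 5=70.20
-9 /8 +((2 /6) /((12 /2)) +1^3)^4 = 12223 /104976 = 0.12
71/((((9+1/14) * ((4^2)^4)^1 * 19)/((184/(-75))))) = -11431/741273600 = -0.00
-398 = -398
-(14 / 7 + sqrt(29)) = -sqrt(29) - 2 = -7.39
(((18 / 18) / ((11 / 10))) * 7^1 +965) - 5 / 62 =662415 / 682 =971.28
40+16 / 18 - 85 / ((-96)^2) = 376747 / 9216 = 40.88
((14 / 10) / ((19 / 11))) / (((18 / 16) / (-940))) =-115808 / 171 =-677.24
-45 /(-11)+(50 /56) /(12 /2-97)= 114385 /28028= 4.08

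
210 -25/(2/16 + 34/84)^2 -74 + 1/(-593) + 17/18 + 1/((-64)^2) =8287817336393/173155848192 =47.86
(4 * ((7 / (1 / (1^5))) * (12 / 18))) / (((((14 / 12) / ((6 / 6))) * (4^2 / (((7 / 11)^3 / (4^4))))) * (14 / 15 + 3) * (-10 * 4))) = -1029 / 160827392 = -0.00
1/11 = 0.09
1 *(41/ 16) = 2.56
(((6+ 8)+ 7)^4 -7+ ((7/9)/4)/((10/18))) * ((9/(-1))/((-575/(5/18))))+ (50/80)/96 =373393627/441600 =845.55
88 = 88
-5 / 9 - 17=-158 / 9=-17.56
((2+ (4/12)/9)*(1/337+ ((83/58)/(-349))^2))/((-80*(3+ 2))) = -4532661727/298256895506880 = -0.00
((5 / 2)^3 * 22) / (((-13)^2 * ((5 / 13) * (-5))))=-55 / 52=-1.06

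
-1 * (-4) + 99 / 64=355 / 64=5.55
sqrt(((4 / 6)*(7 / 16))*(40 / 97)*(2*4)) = 0.98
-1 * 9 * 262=-2358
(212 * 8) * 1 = 1696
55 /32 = 1.72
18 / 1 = 18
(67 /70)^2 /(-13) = -4489 /63700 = -0.07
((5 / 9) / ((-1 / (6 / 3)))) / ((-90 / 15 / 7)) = 35 / 27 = 1.30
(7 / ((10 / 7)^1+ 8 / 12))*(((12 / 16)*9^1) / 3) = 1323 / 176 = 7.52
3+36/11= 69/11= 6.27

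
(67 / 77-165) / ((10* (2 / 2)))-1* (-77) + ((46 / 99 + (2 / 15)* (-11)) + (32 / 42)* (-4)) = 27986 / 495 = 56.54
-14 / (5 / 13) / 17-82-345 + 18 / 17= -36387 / 85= -428.08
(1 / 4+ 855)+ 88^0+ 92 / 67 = 229843 / 268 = 857.62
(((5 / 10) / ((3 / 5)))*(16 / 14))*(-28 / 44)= -0.61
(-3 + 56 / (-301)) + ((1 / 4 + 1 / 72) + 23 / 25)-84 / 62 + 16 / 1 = 30335623 / 2399400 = 12.64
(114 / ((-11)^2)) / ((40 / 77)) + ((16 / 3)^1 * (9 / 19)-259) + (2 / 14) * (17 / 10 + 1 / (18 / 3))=-3190093 / 12540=-254.39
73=73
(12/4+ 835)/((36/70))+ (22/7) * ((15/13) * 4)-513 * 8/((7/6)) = -1873.76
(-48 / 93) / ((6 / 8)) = -64 / 93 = -0.69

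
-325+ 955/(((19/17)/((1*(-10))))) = -168525/19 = -8869.74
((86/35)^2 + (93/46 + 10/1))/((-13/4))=-2035282/366275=-5.56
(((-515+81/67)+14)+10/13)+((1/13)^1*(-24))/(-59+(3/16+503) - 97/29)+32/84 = -27845547776/55842423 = -498.65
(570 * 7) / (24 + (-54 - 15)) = -266 / 3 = -88.67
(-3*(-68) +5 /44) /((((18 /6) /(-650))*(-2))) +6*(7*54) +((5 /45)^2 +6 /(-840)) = 1520600297 /62370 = 24380.32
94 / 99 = 0.95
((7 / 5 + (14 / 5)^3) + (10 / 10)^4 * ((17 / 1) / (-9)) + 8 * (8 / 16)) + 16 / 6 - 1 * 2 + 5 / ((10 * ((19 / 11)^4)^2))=998738792047597 / 38213016842250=26.14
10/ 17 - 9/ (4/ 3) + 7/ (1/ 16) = 7197/ 68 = 105.84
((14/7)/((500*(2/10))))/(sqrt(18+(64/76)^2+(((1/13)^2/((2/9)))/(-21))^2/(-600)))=44954*sqrt(15123437927434)/37808594818585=0.00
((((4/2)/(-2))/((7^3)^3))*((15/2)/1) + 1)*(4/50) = 80707199/1008840175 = 0.08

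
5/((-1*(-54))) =5/54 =0.09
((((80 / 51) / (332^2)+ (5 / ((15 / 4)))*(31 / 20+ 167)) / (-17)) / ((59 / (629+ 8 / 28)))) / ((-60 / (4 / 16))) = 0.59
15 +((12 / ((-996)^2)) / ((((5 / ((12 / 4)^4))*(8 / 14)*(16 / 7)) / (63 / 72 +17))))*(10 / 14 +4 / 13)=1058343747 / 70543360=15.00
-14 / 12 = -7 / 6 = -1.17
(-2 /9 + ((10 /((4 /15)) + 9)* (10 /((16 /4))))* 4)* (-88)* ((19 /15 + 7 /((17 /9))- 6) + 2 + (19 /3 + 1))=-339714.28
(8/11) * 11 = 8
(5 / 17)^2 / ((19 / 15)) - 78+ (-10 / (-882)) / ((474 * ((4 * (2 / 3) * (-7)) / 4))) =-417435490571 / 5356426572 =-77.93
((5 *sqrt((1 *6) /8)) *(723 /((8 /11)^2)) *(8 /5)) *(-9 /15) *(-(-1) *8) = -262449 *sqrt(3) /10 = -45457.50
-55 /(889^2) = -55 /790321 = -0.00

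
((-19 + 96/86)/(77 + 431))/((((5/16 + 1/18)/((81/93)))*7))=-747468/62806961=-0.01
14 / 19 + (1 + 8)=185 / 19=9.74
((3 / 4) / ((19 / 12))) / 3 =3 / 19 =0.16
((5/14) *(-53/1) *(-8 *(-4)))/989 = -4240/6923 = -0.61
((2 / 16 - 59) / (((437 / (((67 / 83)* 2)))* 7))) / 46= -31557 / 46717048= -0.00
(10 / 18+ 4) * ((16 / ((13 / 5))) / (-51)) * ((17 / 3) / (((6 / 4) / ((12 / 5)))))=-5248 / 1053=-4.98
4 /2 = 2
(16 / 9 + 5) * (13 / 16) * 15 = 3965 / 48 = 82.60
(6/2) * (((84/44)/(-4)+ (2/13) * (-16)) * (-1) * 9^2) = 408483/572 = 714.13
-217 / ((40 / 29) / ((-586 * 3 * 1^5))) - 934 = 5512867 / 20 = 275643.35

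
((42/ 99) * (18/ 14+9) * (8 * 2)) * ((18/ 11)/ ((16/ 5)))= 4320/ 121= 35.70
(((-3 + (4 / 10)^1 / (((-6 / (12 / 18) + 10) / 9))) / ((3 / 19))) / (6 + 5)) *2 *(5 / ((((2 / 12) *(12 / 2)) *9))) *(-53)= -2014 / 99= -20.34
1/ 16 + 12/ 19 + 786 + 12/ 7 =1677733/ 2128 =788.41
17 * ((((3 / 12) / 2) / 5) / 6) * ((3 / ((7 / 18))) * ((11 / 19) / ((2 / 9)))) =15147 / 10640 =1.42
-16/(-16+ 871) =-16/855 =-0.02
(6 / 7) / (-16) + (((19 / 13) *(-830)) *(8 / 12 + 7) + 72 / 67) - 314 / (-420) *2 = -971799797 / 104520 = -9297.74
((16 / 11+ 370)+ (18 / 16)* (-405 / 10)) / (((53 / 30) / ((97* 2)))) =83454435 / 2332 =35786.64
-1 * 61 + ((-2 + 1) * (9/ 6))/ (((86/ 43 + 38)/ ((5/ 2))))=-1955/ 32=-61.09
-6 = -6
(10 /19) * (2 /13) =20 /247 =0.08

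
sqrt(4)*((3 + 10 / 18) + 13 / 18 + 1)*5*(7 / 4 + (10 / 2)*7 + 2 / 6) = 211375 / 108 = 1957.18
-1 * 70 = -70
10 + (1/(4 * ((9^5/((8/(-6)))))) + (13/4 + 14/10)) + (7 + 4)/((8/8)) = 90876391/3542940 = 25.65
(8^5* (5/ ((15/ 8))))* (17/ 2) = 2228224/ 3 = 742741.33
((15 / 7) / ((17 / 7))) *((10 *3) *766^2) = 264040200 / 17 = 15531776.47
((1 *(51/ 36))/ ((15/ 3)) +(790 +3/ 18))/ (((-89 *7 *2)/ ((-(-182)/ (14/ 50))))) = -1027585/ 2492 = -412.35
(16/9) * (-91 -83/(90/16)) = -76144/405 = -188.01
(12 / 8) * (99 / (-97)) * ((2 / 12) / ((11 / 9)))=-81 / 388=-0.21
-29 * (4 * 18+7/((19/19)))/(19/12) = -27492/19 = -1446.95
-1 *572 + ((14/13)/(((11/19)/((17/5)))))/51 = -571.88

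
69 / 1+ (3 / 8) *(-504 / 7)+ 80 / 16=47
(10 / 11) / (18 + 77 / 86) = 172 / 3575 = 0.05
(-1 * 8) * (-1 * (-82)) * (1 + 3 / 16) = -779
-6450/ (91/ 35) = -32250/ 13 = -2480.77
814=814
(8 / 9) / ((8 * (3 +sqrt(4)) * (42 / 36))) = 2 / 105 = 0.02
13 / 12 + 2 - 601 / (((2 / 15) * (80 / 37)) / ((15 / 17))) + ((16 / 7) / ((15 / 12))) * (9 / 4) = -104658697 / 57120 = -1832.26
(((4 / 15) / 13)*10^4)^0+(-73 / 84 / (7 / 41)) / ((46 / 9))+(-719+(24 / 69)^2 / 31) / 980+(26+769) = 25529472071 / 32142040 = 794.27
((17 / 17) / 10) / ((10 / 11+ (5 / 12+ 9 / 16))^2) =139392 / 4970045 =0.03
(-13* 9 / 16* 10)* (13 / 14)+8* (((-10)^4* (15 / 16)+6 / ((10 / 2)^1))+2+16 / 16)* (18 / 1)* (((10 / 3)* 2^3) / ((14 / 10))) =411611805 / 16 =25725737.81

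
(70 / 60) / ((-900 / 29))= -203 / 5400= -0.04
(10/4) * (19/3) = 95/6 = 15.83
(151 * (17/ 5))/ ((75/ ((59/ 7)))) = 151453/ 2625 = 57.70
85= 85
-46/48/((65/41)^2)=-38663/101400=-0.38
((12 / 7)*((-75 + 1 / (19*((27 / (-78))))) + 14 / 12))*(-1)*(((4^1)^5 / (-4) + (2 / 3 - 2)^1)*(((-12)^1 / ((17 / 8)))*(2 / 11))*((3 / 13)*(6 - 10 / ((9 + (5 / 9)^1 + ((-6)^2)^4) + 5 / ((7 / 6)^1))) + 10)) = 978937777861417600 / 2565972482073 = 381507.51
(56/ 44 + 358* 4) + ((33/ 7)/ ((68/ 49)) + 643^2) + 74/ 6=931031119/ 2244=414898.00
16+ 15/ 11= 17.36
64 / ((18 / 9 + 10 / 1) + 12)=8 / 3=2.67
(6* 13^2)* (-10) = -10140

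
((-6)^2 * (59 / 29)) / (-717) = -708 / 6931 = -0.10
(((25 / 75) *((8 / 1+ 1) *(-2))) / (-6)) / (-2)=-1 / 2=-0.50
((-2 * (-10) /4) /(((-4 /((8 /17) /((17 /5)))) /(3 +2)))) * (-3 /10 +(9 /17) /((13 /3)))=9825 /63869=0.15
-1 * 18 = -18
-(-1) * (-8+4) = -4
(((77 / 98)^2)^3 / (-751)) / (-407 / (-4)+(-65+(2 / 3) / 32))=-5314683 / 623782056940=-0.00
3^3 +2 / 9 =245 / 9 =27.22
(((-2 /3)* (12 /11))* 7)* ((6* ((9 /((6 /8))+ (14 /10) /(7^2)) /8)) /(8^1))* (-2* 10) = 1263 /11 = 114.82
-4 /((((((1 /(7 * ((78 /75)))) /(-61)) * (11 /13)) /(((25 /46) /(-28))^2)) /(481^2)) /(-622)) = -18544156768475 /162932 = -113815314.17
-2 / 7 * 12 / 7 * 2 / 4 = -12 / 49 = -0.24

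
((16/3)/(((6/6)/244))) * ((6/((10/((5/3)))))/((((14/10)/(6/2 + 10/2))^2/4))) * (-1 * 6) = -49971200/49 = -1019820.41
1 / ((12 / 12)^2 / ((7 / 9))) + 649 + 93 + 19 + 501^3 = 1131770365 / 9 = 125752262.78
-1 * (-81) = 81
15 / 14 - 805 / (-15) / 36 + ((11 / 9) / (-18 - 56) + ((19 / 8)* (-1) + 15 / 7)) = 129427 / 55944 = 2.31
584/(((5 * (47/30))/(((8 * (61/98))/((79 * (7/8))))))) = 6839808/1273559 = 5.37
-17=-17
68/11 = 6.18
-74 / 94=-0.79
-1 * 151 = -151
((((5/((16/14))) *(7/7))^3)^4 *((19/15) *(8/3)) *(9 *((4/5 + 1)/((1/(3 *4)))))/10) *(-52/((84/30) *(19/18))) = -56810451325.30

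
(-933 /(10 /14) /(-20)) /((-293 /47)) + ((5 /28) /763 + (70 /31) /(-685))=-1741202660516 /166154637775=-10.48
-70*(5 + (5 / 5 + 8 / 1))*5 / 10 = -490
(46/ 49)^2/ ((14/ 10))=10580/ 16807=0.63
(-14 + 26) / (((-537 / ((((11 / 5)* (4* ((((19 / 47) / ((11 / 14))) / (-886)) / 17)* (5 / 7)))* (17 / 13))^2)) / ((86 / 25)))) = -1986944 / 327855831357275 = -0.00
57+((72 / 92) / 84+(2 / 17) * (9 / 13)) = 4062693 / 71162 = 57.09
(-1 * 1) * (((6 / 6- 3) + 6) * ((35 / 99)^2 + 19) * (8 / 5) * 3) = -5998208 / 16335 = -367.20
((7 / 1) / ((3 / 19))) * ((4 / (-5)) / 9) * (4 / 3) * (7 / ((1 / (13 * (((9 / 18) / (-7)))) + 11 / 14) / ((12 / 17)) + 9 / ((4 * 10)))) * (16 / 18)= 84721 / 486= 174.32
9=9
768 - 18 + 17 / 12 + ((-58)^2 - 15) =49205 / 12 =4100.42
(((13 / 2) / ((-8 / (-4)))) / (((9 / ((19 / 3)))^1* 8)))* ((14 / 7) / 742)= 247 / 320544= 0.00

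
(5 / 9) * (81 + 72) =85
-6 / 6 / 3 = -1 / 3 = -0.33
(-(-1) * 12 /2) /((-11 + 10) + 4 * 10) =2 /13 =0.15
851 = 851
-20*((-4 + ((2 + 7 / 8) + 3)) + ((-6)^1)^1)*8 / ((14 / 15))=4950 / 7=707.14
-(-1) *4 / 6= 2 / 3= 0.67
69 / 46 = 3 / 2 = 1.50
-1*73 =-73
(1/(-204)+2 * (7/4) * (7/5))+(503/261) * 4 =1118471/88740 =12.60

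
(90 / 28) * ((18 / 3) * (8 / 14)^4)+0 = 34560 / 16807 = 2.06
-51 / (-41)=51 / 41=1.24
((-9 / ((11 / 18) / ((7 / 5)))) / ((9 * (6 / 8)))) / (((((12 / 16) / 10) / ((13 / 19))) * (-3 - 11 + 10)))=1456 / 209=6.97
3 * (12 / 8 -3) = -9 / 2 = -4.50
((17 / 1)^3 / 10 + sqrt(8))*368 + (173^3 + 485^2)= 736*sqrt(2) + 27968702 / 5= 5594781.26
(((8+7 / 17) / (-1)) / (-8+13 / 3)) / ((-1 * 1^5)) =-39 / 17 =-2.29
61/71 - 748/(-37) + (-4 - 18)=-2429/2627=-0.92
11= 11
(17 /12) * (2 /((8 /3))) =17 /16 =1.06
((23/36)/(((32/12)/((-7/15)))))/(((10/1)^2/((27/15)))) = -161/80000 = -0.00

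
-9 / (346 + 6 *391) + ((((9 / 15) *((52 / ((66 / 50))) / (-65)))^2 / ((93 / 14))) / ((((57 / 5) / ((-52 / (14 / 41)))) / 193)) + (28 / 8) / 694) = -7687137496343 / 149791687551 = -51.32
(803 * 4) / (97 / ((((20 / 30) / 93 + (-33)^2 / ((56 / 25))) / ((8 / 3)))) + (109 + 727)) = 6099497261 / 1588550735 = 3.84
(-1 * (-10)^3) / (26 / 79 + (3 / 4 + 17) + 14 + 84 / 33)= 695200 / 24071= 28.88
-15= -15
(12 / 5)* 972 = 11664 / 5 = 2332.80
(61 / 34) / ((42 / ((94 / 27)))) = 2867 / 19278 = 0.15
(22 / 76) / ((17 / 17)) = 11 / 38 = 0.29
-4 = -4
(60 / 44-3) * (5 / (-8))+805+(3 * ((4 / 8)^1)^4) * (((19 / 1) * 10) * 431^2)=582431665 / 88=6618541.65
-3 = -3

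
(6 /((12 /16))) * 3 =24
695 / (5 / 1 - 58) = -695 / 53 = -13.11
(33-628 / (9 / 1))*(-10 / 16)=1655 / 72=22.99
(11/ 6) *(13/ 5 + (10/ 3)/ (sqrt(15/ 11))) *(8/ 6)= 286/ 45 + 44 *sqrt(165)/ 81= 13.33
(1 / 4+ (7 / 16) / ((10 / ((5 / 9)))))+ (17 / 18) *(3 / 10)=803 / 1440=0.56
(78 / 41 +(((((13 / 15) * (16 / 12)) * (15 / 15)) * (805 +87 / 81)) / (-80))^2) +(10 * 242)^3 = 21444825833253087599 / 1513130625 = 14172488137.47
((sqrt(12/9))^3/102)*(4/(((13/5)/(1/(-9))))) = -80*sqrt(3)/53703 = -0.00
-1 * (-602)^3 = 218167208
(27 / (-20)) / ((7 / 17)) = -459 / 140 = -3.28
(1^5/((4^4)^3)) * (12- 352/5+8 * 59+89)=2513/83886080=0.00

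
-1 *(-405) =405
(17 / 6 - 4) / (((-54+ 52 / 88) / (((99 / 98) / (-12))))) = -121 / 65800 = -0.00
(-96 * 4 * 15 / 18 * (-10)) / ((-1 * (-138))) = 1600 / 69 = 23.19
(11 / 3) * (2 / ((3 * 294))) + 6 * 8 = 63515 / 1323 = 48.01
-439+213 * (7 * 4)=5525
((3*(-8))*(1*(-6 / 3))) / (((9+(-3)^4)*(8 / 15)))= 1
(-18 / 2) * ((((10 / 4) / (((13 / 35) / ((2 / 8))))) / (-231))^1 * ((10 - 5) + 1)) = 225 / 572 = 0.39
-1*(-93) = 93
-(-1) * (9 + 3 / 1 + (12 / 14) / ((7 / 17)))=690 / 49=14.08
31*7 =217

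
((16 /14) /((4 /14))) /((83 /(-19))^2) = 1444 /6889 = 0.21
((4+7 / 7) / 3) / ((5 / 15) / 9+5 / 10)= 90 / 29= 3.10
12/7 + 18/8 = 111/28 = 3.96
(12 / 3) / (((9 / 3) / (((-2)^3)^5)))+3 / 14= -1834999 / 42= -43690.45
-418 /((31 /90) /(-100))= 3762000 /31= 121354.84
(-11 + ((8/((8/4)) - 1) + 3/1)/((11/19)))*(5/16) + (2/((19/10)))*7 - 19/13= 248139/43472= 5.71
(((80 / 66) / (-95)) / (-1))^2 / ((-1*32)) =-2 / 393129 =-0.00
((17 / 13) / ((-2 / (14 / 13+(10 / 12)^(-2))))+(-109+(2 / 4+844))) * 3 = 18603207 / 8450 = 2201.56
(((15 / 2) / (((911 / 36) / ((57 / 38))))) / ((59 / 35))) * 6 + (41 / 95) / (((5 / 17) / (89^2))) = 296785241563 / 25530775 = 11624.61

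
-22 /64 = -11 /32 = -0.34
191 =191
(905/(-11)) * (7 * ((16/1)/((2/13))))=-658840/11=-59894.55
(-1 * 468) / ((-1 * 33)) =156 / 11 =14.18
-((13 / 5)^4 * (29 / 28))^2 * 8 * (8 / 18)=-7964.79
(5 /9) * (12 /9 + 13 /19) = 575 /513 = 1.12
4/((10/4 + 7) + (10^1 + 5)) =0.16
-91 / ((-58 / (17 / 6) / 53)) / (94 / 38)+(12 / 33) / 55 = 942551969 / 9895380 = 95.25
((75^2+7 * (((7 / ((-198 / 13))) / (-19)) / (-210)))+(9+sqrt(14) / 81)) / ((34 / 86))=43 * sqrt(14) / 1377+27341685407 / 1918620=14250.82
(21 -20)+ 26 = 27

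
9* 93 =837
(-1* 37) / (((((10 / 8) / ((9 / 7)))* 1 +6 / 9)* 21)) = -444 / 413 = -1.08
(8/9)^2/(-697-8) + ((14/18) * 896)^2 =27733278656/57105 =485654.12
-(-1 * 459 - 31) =490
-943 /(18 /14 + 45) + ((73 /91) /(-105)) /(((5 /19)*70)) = -3679307273 /180589500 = -20.37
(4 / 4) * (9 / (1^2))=9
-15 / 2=-7.50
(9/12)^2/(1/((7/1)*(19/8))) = 1197/128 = 9.35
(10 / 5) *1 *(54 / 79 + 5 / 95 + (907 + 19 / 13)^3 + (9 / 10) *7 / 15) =123623316402685887 / 82442425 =1499510918.11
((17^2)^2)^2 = 6975757441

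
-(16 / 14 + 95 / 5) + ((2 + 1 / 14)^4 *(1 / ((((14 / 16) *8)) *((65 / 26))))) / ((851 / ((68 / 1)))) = -2868960133 / 143027570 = -20.06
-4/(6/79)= -158/3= -52.67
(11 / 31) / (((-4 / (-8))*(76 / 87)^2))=0.93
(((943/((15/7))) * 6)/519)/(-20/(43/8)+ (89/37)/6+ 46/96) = -48010016/26808945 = -1.79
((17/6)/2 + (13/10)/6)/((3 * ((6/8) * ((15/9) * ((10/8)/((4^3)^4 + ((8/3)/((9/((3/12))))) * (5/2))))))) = 177570056104/30375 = 5845927.77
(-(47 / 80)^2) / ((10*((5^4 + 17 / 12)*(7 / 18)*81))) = -2209 / 1262856000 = -0.00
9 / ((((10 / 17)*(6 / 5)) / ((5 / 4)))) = 255 / 16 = 15.94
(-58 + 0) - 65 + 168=45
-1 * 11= -11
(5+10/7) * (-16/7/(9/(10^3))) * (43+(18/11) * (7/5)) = -39856000/539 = -73944.34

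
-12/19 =-0.63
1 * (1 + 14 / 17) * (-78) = -2418 / 17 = -142.24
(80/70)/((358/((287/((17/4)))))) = 656/3043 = 0.22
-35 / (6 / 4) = -70 / 3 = -23.33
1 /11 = 0.09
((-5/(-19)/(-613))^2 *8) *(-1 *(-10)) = 0.00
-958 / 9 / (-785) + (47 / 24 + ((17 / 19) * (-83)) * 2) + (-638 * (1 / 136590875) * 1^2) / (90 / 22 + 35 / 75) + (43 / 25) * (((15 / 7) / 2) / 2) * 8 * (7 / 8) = -139.98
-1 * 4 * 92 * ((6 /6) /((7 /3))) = -1104 /7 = -157.71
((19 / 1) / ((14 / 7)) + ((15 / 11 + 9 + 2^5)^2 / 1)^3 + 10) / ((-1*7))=-825774277.45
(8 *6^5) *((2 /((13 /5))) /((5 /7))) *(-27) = -23514624 /13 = -1808817.23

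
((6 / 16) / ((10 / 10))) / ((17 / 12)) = 9 / 34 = 0.26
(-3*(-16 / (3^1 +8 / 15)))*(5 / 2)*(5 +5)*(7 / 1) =2377.36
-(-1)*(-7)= -7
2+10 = 12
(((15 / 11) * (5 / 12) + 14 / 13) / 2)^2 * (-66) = -2656443 / 59488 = -44.66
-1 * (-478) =478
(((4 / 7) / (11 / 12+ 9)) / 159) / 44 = 4 / 485639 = 0.00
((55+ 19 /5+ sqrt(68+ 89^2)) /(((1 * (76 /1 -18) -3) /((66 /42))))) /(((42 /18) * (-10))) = -3 * sqrt(7989) /2450 -9 /125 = -0.18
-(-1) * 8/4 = 2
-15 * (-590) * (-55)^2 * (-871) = -23317758750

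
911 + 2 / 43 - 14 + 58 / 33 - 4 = 1269727 / 1419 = 894.80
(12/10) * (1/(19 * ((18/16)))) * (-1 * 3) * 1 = -16/95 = -0.17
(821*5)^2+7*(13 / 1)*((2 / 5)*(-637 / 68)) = 2864616283 / 170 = 16850684.02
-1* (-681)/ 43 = 681/ 43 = 15.84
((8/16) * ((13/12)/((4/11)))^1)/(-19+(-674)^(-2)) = -16240367/207149832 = -0.08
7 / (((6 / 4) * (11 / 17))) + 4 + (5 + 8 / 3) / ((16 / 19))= 10727 / 528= 20.32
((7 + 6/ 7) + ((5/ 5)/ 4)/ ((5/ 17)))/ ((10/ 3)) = 3657/ 1400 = 2.61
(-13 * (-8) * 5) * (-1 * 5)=-2600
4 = 4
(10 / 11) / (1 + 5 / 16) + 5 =1315 / 231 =5.69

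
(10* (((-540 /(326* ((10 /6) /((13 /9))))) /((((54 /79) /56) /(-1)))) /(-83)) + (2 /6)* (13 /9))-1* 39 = -19246240 /365283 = -52.69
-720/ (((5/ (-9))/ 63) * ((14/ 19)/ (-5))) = -554040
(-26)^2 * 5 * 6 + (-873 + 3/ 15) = 97036/ 5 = 19407.20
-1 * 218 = -218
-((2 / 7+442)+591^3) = -206425513.29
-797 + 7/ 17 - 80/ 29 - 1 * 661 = -1460.35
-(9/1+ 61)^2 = -4900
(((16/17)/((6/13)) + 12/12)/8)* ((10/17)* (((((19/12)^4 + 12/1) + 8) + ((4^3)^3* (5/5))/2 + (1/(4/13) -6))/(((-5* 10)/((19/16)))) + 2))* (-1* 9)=1600107332701/255688704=6258.03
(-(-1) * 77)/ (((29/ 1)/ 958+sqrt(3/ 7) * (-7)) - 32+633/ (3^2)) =90858636 * sqrt(21)/ 1711878379+3485664798/ 1711878379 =2.28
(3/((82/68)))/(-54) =-17/369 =-0.05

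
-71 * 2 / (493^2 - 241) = -71 / 121404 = -0.00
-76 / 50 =-38 / 25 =-1.52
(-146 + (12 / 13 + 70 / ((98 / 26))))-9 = -12331 / 91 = -135.51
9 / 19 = 0.47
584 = 584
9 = 9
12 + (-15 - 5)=-8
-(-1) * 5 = 5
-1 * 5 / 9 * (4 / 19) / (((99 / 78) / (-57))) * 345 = 59800 / 33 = 1812.12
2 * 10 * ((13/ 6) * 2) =260/ 3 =86.67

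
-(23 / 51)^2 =-529 / 2601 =-0.20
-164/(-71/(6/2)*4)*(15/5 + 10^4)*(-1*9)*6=-66439926/71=-935773.61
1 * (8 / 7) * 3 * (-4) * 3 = -41.14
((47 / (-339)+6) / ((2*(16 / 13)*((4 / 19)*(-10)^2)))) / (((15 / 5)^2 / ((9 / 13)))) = 37753 / 4339200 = 0.01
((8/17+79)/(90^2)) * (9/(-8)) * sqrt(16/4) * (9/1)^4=-984879/6800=-144.84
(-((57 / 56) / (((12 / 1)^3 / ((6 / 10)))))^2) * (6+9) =-361 / 192675840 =-0.00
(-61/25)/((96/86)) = -2623/1200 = -2.19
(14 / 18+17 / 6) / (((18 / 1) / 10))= 2.01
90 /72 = 1.25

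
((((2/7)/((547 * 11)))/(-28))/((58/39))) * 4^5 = -9984/8550157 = -0.00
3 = 3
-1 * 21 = -21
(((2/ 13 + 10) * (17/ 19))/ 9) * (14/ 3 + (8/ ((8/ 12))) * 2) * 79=5081912/ 2223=2286.06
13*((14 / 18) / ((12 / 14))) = 637 / 54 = 11.80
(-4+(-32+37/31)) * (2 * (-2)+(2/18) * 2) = 36686/279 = 131.49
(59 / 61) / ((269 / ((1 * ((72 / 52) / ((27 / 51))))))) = 2006 / 213317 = 0.01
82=82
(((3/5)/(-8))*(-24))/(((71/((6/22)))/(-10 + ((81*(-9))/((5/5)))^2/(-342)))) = -1604583/148390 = -10.81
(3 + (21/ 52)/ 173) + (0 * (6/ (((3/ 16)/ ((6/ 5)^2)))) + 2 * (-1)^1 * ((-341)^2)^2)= -243274707103303/ 8996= -27042541919.00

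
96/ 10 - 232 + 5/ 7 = -7759/ 35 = -221.69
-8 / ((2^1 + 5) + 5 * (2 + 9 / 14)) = -112 / 283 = -0.40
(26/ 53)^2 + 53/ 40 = 175917/ 112360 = 1.57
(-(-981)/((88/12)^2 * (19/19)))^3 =688231506789/113379904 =6070.14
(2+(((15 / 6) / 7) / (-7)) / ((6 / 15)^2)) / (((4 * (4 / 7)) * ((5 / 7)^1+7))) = 659 / 6912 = 0.10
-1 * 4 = -4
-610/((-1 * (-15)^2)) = 122/45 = 2.71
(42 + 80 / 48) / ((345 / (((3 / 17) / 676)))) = 131 / 3964740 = 0.00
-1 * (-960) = 960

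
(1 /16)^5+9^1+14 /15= 156237839 /15728640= 9.93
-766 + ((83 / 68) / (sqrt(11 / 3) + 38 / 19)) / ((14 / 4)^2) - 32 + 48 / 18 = -1986044 / 2499 - 83 *sqrt(33) / 833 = -795.31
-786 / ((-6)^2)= -131 / 6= -21.83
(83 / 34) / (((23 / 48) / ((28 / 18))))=7.92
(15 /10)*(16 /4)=6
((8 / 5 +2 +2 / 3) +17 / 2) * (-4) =-766 / 15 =-51.07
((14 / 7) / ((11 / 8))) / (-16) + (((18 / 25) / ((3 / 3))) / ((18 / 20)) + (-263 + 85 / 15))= -42343 / 165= -256.62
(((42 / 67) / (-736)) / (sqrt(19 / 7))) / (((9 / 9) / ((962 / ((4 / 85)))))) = -10.57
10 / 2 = 5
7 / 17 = 0.41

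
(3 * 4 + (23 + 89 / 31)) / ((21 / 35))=5870 / 93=63.12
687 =687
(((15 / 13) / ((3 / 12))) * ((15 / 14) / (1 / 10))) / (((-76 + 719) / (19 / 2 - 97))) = -56250 / 8359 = -6.73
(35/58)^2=1225/3364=0.36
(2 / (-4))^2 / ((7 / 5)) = 5 / 28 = 0.18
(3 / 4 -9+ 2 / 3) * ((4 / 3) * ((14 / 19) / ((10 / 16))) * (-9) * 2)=20384 / 95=214.57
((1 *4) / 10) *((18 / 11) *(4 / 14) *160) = 2304 / 77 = 29.92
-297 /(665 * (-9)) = 0.05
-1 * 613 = -613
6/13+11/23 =281/299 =0.94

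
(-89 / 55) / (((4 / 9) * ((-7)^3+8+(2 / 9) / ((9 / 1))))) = 64881 / 5969260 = 0.01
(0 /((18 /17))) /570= 0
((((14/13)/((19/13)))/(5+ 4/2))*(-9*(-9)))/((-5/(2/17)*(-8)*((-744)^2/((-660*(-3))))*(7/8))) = 891/8691284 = 0.00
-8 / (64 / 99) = -99 / 8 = -12.38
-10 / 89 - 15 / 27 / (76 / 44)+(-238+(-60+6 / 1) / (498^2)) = -49996646263 / 209687382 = -238.43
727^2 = 528529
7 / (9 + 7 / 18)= 126 / 169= 0.75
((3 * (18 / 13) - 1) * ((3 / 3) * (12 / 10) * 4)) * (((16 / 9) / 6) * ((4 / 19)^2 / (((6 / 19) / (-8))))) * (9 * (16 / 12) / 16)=-3.78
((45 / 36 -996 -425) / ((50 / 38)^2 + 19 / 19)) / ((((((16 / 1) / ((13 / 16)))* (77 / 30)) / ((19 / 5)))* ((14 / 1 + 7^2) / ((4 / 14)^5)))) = -168793131 / 142914358048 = -0.00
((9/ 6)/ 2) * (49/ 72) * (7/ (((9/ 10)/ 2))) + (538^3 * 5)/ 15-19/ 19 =11211904283/ 216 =51906964.27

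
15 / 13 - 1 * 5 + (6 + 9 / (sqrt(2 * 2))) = 173 / 26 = 6.65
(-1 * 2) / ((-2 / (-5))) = -5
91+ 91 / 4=455 / 4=113.75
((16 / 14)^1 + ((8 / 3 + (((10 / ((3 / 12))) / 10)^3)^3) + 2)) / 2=131074.90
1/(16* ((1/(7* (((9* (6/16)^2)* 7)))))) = 3969/1024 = 3.88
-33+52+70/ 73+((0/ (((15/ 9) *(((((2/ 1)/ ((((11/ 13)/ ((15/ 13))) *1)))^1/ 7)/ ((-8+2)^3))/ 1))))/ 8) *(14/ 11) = 1457/ 73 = 19.96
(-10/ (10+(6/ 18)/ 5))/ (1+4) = -30/ 151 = -0.20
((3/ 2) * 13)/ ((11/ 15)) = 585/ 22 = 26.59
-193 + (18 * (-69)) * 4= -5161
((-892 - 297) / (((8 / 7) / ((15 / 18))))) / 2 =-41615 / 96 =-433.49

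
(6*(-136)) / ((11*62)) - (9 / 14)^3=-1368141 / 935704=-1.46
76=76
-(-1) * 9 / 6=3 / 2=1.50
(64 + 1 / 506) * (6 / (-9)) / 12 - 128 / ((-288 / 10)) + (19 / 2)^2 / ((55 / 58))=4374641 / 45540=96.06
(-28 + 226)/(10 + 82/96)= 9504/521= 18.24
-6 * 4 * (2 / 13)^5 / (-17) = 0.00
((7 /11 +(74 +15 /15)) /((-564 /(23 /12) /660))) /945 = -4784 /26649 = -0.18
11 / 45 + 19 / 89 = 1834 / 4005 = 0.46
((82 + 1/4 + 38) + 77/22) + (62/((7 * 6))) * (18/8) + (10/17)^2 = 515531/4046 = 127.42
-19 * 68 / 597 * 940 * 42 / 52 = -4250680 / 2587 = -1643.09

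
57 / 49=1.16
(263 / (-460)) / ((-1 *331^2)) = 263 / 50398060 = 0.00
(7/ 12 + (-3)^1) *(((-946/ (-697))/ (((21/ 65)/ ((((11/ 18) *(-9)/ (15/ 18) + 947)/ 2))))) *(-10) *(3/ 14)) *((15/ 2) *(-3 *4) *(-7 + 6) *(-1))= -31442450325/ 34153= -920635.09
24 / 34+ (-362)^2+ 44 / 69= 153716188 / 1173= 131045.34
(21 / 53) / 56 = 3 / 424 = 0.01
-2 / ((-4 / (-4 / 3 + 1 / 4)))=-13 / 24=-0.54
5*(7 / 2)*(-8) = -140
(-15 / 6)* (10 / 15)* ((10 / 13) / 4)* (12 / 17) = -50 / 221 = -0.23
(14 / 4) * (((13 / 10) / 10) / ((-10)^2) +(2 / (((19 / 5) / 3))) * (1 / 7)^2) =312103 / 2660000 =0.12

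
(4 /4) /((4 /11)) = 11 /4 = 2.75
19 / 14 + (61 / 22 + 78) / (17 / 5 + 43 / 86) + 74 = 576985 / 6006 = 96.07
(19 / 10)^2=361 / 100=3.61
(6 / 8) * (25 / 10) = 15 / 8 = 1.88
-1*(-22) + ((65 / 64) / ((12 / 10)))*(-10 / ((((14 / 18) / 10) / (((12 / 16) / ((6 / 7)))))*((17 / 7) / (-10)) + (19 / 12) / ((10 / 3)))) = 152363 / 45704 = 3.33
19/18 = 1.06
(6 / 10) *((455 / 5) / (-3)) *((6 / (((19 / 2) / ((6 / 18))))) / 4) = -0.96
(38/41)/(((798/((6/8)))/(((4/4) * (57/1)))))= 57/1148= 0.05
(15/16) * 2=15/8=1.88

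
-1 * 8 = -8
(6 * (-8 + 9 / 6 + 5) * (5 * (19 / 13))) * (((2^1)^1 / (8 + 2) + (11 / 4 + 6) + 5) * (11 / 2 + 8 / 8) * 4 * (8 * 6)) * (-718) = 822121488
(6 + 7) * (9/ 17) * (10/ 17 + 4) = 9126/ 289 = 31.58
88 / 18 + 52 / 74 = 1862 / 333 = 5.59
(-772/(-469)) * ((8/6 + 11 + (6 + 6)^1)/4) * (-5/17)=-70445/23919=-2.95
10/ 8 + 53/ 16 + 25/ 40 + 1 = 99/ 16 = 6.19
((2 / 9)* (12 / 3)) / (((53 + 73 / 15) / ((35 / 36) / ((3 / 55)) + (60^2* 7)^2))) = 48988801375 / 5022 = 9754838.98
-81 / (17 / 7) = -567 / 17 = -33.35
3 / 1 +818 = 821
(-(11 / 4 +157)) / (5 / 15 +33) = -1917 / 400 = -4.79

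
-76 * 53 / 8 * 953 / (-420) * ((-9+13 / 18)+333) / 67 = 160265057 / 28944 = 5537.07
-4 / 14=-2 / 7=-0.29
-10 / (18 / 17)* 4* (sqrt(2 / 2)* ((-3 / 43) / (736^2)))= 85 / 17469696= 0.00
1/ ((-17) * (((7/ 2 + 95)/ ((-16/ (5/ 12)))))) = 0.02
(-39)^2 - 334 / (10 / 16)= 986.60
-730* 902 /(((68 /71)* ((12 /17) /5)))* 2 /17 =-58438325 /102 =-572924.75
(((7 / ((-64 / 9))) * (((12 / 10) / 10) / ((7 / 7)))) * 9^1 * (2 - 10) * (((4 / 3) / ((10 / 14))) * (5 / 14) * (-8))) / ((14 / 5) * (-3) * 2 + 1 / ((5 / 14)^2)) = 81 / 16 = 5.06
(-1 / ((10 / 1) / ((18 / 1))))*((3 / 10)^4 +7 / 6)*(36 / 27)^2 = -35243 / 9375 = -3.76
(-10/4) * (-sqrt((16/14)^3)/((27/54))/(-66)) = -40 * sqrt(14)/1617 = -0.09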